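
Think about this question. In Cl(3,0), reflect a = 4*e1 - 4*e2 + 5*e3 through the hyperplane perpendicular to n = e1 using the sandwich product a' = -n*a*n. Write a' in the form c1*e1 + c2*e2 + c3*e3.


Reflection formula: a' = -n*a*n, with n = e1 (unit vector, n^2 = 1).
For reflection through hyperplane perp to e1:
The component along e1 flips sign, others stay.
a = (4, -4, 5)
a' = (-4, -4, 5)
a' = -4*e1 - 4*e2 + 5*e3


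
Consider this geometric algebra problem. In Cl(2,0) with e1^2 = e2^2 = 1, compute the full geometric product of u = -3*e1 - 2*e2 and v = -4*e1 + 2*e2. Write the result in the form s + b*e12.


Expand: (-3*e1 - 2*e2)(-4*e1 + 2*e2)
= (-3)*(-4)*e1e1 + (-3)*2*e1e2 + (-2)*(-4)*e2e1 + (-2)*2*e2e2
Using e1^2 = e2^2 = 1, e2e1 = -e1e2:
Scalar part s = (-3)*(-4) + (-2)*2 = 12 + (-4) = 8
Bivector part b = (-3)*2 - (-2)*(-4) = -6 - 8 = -14
uv = 8 - 14*e12


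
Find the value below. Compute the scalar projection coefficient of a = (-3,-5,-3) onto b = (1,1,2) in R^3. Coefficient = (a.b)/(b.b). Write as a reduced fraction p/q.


Projection coefficient = (a . b) / (b . b)
a . b = (-3)*1 + (-5)*1 + (-3)*2
= -3 + (-5) + (-6) = -14
b . b = 1^2 + 1^2 + 2^2
= 1 + 1 + 4 = 6
Coefficient = -14/6
In lowest terms: -7/3


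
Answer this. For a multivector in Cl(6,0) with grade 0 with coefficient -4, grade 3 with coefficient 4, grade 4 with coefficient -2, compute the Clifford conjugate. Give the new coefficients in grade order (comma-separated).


Clifford conjugate sign for grade k: (-1)^(k(k+1)/2)
Grade 0: (-1)^(0*1/2) = (-1)^0 = 1, coeff -4 -> -4
Grade 3: (-1)^(3*4/2) = (-1)^6 = 1, coeff 4 -> 4
Grade 4: (-1)^(4*5/2) = (-1)^10 = 1, coeff -2 -> -2
Conjugated coefficients: -4, 4, -2


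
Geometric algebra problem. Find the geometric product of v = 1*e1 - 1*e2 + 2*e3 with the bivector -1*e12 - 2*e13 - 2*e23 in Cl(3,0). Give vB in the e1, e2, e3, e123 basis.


vB has grade-1 (vector) and grade-3 (trivector) parts: vB = (v _| B) + (v ^ B).
Vector part <vB>_1:
  e1: -v2*b12 - v3*b13 = -(-1)*(-1) - (2)*(-2) = 3
  e2: v1*b12 - v3*b23 = (1)*(-1) - (2)*(-2) = 3
  e3: v1*b13 + v2*b23 = (1)*(-2) + (-1)*(-2) = 0
Trivector part <vB>_3:
  e123: v1*b23 - v2*b13 + v3*b12 = (1)*(-2) - (-1)*(-2) + (2)*(-1) = -6
vB = 3*e1 + 3*e2 + 0*e3 - 6*e123


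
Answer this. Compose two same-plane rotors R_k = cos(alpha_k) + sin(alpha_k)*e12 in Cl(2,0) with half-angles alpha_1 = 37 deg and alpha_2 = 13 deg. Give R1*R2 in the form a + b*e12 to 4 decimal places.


Same-plane rotors commute and their half-angles add:
R1*R2 = cos(a1 + a2) + sin(a1 + a2)*e12.
a1 + a2 = 37 + 13 = 50 deg
cos(50 deg) = 0.6428
sin(50 deg) = 0.7660
R1*R2 = 0.6428 + 0.7660*e12


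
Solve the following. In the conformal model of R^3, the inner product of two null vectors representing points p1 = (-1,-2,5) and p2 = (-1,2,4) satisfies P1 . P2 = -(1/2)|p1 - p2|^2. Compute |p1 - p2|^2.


p1 - p2 = (0, -4, 1)
|p1 - p2|^2 = 0^2 + (-4)^2 + 1^2
= 0 + 16 + 1
= 17


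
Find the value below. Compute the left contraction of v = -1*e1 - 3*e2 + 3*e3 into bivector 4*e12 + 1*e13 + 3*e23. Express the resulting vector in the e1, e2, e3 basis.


Left contraction v _| B = <vB>_1 (grade-1 part of the geometric product vB).
Using e1_|e12 = e2, e2_|e12 = -e1, e1_|e13 = e3, e3_|e13 = -e1, e2_|e23 = e3, e3_|e23 = -e2:
e1 coeff: -v2*b12 - v3*b13 = -(-3)*(4) - (3)*(1) = 9
e2 coeff: v1*b12 - v3*b23 = (-1)*(4) - (3)*(3) = -13
e3 coeff: v1*b13 + v2*b23 = (-1)*(1) + (-3)*(3) = -10
v _| B = 9*e1 - 13*e2 - 10*e3


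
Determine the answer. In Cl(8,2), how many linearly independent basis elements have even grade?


Even subalgebra dimension = 2^(n-1)
n = 8 + 2 = 10
2^(10 - 1) = 2^9 = 512
Verification: sum of C(10,k) for even k = 1 + 45 + 210 + 210 + 45 + 1 = 512
Result = 512


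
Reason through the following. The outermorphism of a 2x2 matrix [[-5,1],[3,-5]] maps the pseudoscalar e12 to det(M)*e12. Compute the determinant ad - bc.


The outermorphism of a linear map f sends e1^e2 to f(e1)^f(e2).
f(e1) = -5*e1 + 3*e2
f(e2) = 1*e1 - 5*e2
f(e1) ^ f(e2) = (-5*e1 + 3*e2) ^ (1*e1 - 5*e2)
= (-5)*(-5)*e12 + 3*1*e21
= (25 - 3)*e12
= 22*e12
Coefficient = 22


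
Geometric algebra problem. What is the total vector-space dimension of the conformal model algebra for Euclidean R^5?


The conformal model of R^5 uses Cl(6,1): the 5 Euclidean generators plus two extra orthogonal generators e+ (e+^2 = +1) and e- (e-^2 = -1), from which the null vectors e0, einf are built.
Number of generators m = 5 + 2 = 7.
dim Cl(p,q) = 2^m = 2^7 = 128


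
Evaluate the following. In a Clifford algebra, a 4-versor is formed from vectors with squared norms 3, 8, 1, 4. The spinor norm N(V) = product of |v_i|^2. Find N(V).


Spinor norm N(V) = |v1|^2 * |v2|^2 * ... * |v4|^2
= 3 * 8 * 1 * 4
Running product: 3, 24, 24, 96
N(V) = 96


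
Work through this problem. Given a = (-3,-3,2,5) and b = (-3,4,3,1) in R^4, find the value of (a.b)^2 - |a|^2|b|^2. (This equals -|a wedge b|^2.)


a . b = (-3)*(-3) + (-3)*4 + 2*3 + 5*1
= 9 + (-12) + 6 + 5 = 8
|a|^2 = (-3)^2 + (-3)^2 + 2^2 + 5^2 = 47
|b|^2 = (-3)^2 + 4^2 + 3^2 + 1^2 = 35
(a.b)^2 = 8^2 = 64
|a|^2 * |b|^2 = 47 * 35 = 1645
Result = 64 - 1645 = -1581


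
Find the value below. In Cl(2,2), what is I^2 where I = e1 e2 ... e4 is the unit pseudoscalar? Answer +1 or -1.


The pseudoscalar I = e1...e_n (product of all n generators) of Cl(p,q) satisfies I^2 = (-1)^(q + n(n-1)/2).
p = 2, q = 2, n = p + q = 4
n(n-1)/2 = 4 * 3 / 2 = 6
Exponent = q + n(n-1)/2 = 2 + 6 = 8
I^2 = (-1)^8 = +1


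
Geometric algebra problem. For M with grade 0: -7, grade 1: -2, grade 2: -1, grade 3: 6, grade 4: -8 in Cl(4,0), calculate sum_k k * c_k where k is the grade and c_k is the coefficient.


Grade-weighted sum = sum of grade_k * coefficient_k
0*(-7) = 0
1*(-2) = -2
2*(-1) = -2
3*6 = 18
4*(-8) = -32
Total = 0 + (-2) + (-2) + 18 + (-32) = -18


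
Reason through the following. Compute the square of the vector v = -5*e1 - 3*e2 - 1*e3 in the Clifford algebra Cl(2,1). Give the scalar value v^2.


v^2 = sum of c_i^2 * e_i^2
Positive signature terms (e_i^2 = +1): (-5)^2 + (-3)^2 = 34
Negative signature terms (e_j^2 = -1): (-1)^2 = 1
v^2 = 34 - 1 = 33


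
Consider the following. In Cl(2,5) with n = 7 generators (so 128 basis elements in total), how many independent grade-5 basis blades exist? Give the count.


Number of grade-k basis blades in Cl(p,q) with n = p + q is C(n, k).
n = 2 + 5 = 7
C(7, 5) = 7! / (5! * 2!)
= 5040 / (120 * 2)
= 21


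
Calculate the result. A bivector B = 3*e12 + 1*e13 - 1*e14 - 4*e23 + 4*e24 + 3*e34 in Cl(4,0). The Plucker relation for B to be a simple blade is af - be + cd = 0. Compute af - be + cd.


Plucker relation: af - be + cd
a*f = 3*3 = 9
b*e = 1*4 = 4
c*d = (-1)*(-4) = 4
af - be + cd = 9 - 4 + 4
= 9


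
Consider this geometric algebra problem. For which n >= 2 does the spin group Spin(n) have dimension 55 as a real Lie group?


dim Spin(n) = dim so(n) = n(n-1)/2.
Solve n(n-1)/2 = 55, i.e. n^2 - n - 110 = 0.
Discriminant = 1 + 8*55 = 441
n = (1 + sqrt(441))/2 = (1 + 21)/2 = 11


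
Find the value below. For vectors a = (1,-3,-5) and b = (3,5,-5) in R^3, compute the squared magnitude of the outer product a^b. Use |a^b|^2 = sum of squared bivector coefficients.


a wedge b = (a1*b2 - a2*b1)*e12 + (a1*b3 - a3*b1)*e13 + (a2*b3 - a3*b2)*e23
e12 coeff: 1*5 - (-3)*3 = 5 - (-9) = 14
e13 coeff: 1*(-5) - (-5)*3 = -5 - (-15) = 10
e23 coeff: (-3)*(-5) - (-5)*5 = 15 - (-25) = 40
|a wedge b|^2 = 14^2 + 10^2 + 40^2
= 196 + 100 + 1600
= 1896


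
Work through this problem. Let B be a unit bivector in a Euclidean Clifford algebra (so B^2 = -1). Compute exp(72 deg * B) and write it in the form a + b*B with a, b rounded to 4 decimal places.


For a unit bivector B with B^2 = -1, the exponential series gives
e^(theta*B) = cos(theta) + sin(theta)*B (the GA analogue of Euler's formula).
theta = 72 degrees = 1.256637 rad
cos(72 deg) = 0.3090
sin(72 deg) = 0.9511
exp(theta*B) = 0.3090 + 0.9511*B


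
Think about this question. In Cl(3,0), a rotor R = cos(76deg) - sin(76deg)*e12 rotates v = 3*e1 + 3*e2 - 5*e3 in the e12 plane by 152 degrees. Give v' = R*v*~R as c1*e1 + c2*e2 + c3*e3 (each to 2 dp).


Rotor R = cos(76deg) - sin(76deg)*e12
Rotation angle theta = 2 * 76 = 152 degrees in the e12 plane (e1 -> e2).
The component perpendicular to the plane (e3) is invariant: v'_3 = v3 = -5.00
cos(152deg) = -0.8829, sin(152deg) = 0.4695
v'_1 = v1*cos(theta) - v2*sin(theta) = 3*(-0.8829) - 3*0.4695 = -4.06
v'_2 = v1*sin(theta) + v2*cos(theta) = 3*0.4695 + 3*(-0.8829) = -1.24
v' = -4.06*e1 - 1.24*e2 - 5.00*e3


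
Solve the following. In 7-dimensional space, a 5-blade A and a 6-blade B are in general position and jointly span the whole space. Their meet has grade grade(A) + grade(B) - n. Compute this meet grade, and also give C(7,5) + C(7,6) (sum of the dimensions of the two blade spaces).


Meet grade = grade(A) + grade(B) - n
= 5 + 6 - 7 = 4
C(7,5) = 21
C(7,6) = 7
dim_A + dim_B = 21 + 7 = 28


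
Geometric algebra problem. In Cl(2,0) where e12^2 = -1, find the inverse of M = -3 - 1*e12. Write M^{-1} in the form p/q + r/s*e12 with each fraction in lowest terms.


M = -3 - 1*e12, where e12^2 = -1.
Since M commutes with its reverse ~M = a - b*e12, M * ~M = a^2 - b^2*e12^2 = a^2 + b^2.
So M^{-1} = ~M / (a^2 + b^2) = (a - b*e12)/(a^2 + b^2).
a^2 + b^2 = 9 + 1 = 10
Scalar part = -3/10 = -3/10
Bivector coeff = 1/10 = 1/10
M^{-1} = -3/10 + 1/10*e12


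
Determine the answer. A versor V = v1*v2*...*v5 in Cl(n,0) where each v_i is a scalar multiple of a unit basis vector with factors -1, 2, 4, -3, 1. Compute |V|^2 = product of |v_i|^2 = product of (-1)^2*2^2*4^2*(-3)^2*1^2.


Each vector v_i has |v_i|^2 = s_i^2
Squared scales: (-1)^2 = 1, 2^2 = 4, 4^2 = 16, (-3)^2 = 9, 1^2 = 1
|V|^2 = 1 * 4 * 16 * 9 * 1
= 576


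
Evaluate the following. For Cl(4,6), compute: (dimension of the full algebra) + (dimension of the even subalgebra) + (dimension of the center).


n = 4 + 6 = 10
Total dim = 2^10 = 1024
Even subalgebra dim = 2^9 = 512
n is even, so center dim = 1
Sum = 1024 + 512 + 1 = 1537


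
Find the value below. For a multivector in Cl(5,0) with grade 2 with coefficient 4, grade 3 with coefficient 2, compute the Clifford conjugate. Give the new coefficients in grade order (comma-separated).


Clifford conjugate sign for grade k: (-1)^(k(k+1)/2)
Grade 2: (-1)^(2*3/2) = (-1)^3 = -1, coeff 4 -> -4
Grade 3: (-1)^(3*4/2) = (-1)^6 = 1, coeff 2 -> 2
Conjugated coefficients: -4, 2


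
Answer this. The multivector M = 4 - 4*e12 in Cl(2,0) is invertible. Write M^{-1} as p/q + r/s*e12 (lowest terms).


M = 4 - 4*e12, where e12^2 = -1.
Since M commutes with its reverse ~M = a - b*e12, M * ~M = a^2 - b^2*e12^2 = a^2 + b^2.
So M^{-1} = ~M / (a^2 + b^2) = (a - b*e12)/(a^2 + b^2).
a^2 + b^2 = 16 + 16 = 32
Scalar part = 4/32 = 1/8
Bivector coeff = 4/32 = 1/8
M^{-1} = 1/8 + 1/8*e12


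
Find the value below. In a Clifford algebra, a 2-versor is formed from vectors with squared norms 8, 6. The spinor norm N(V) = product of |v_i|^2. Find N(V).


Spinor norm N(V) = |v1|^2 * |v2|^2 * ... * |v2|^2
= 8 * 6
Running product: 8, 48
N(V) = 48


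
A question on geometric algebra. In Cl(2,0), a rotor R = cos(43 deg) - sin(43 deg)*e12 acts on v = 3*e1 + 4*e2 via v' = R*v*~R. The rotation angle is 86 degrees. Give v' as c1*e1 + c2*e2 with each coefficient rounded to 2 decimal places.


Rotor R = cos(43deg) - sin(43deg)*e12
Rotation angle theta = 2 * 43 = 86 degrees
v' = R*v*~R rotates v by theta.
cos(86deg) = 0.0698, sin(86deg) = 0.9976
v'_1 = 3*cos(86deg) - 4*sin(86deg)
= 3*0.0698 - 4*0.9976
= -3.78
v'_2 = 3*sin(86deg) + 4*cos(86deg)
= 3*0.9976 + 4*0.0698
= 3.27
v' = -3.78*e1 + 3.27*e2


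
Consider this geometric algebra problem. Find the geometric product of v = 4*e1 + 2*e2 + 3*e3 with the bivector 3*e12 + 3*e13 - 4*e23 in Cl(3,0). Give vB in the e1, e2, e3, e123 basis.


vB has grade-1 (vector) and grade-3 (trivector) parts: vB = (v _| B) + (v ^ B).
Vector part <vB>_1:
  e1: -v2*b12 - v3*b13 = -(2)*(3) - (3)*(3) = -15
  e2: v1*b12 - v3*b23 = (4)*(3) - (3)*(-4) = 24
  e3: v1*b13 + v2*b23 = (4)*(3) + (2)*(-4) = 4
Trivector part <vB>_3:
  e123: v1*b23 - v2*b13 + v3*b12 = (4)*(-4) - (2)*(3) + (3)*(3) = -13
vB = -15*e1 + 24*e2 + 4*e3 - 13*e123


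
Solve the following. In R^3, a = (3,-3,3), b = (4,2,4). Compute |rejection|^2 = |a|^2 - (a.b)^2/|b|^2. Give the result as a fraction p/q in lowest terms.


|a|^2 = 3^2 + (-3)^2 + 3^2 = 27
|b|^2 = 4^2 + 2^2 + 4^2 = 36
a . b = 3*4 + (-3)*2 + 3*4 = 18
(a.b)^2 = 18^2 = 324
|rej|^2 = 27 - 324/36
= (972 - 324)/36
= 648/36
In lowest terms: 18/1


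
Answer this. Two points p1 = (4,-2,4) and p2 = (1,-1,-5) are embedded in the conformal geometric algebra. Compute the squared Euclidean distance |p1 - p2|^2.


p1 - p2 = (3, -1, 9)
|p1 - p2|^2 = 3^2 + (-1)^2 + 9^2
= 9 + 1 + 81
= 91


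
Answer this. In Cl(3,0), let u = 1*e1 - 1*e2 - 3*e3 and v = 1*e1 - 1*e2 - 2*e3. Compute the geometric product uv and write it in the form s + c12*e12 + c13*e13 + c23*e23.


In Cl(3,0): e_i^2 = 1, e_ie_j = -e_je_i for i != j.
Scalar part = u . v = 1*1 + (-1)*(-1) + (-3)*(-2)
= 1 + 1 + 6 = 8
e12 coeff = 1*(-1) - (-1)*1 = -1 - (-1) = 0
e13 coeff = 1*(-2) - (-3)*1 = -2 - (-3) = 1
e23 coeff = (-1)*(-2) - (-3)*(-1) = 2 - 3 = -1
uv = 8 + 0*e12 + 1*e13 - 1*e23


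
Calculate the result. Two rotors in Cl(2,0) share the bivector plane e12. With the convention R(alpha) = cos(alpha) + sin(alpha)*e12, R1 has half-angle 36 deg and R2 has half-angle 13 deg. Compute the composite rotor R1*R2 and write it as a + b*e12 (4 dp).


Same-plane rotors commute and their half-angles add:
R1*R2 = cos(a1 + a2) + sin(a1 + a2)*e12.
a1 + a2 = 36 + 13 = 49 deg
cos(49 deg) = 0.6561
sin(49 deg) = 0.7547
R1*R2 = 0.6561 + 0.7547*e12


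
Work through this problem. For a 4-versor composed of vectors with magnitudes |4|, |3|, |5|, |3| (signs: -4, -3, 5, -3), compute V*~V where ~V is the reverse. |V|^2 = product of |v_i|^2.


Each vector v_i has |v_i|^2 = s_i^2
Squared scales: (-4)^2 = 16, (-3)^2 = 9, 5^2 = 25, (-3)^2 = 9
|V|^2 = 16 * 9 * 25 * 9
= 32400


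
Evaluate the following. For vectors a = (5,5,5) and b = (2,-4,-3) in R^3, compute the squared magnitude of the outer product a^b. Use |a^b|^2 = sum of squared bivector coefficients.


a wedge b = (a1*b2 - a2*b1)*e12 + (a1*b3 - a3*b1)*e13 + (a2*b3 - a3*b2)*e23
e12 coeff: 5*(-4) - 5*2 = -20 - 10 = -30
e13 coeff: 5*(-3) - 5*2 = -15 - 10 = -25
e23 coeff: 5*(-3) - 5*(-4) = -15 - (-20) = 5
|a wedge b|^2 = (-30)^2 + (-25)^2 + 5^2
= 900 + 625 + 25
= 1550


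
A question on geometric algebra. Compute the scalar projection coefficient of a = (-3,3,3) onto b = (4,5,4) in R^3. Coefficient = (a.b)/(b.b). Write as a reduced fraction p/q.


Projection coefficient = (a . b) / (b . b)
a . b = (-3)*4 + 3*5 + 3*4
= -12 + 15 + 12 = 15
b . b = 4^2 + 5^2 + 4^2
= 16 + 25 + 16 = 57
Coefficient = 15/57
In lowest terms: 5/19


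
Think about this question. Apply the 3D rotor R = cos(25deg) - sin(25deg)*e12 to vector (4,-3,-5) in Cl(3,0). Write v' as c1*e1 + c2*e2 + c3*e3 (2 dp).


Rotor R = cos(25deg) - sin(25deg)*e12
Rotation angle theta = 2 * 25 = 50 degrees in the e12 plane (e1 -> e2).
The component perpendicular to the plane (e3) is invariant: v'_3 = v3 = -5.00
cos(50deg) = 0.6428, sin(50deg) = 0.7660
v'_1 = v1*cos(theta) - v2*sin(theta) = 4*0.6428 - (-3)*0.7660 = 4.87
v'_2 = v1*sin(theta) + v2*cos(theta) = 4*0.7660 + (-3)*0.6428 = 1.14
v' = 4.87*e1 + 1.14*e2 - 5.00*e3


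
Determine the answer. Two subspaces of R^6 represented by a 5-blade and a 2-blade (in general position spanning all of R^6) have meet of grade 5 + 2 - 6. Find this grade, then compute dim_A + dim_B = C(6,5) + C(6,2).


Meet grade = grade(A) + grade(B) - n
= 5 + 2 - 6 = 1
C(6,5) = 6
C(6,2) = 15
dim_A + dim_B = 6 + 15 = 21


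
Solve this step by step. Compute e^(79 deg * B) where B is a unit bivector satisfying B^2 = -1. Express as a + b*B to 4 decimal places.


For a unit bivector B with B^2 = -1, the exponential series gives
e^(theta*B) = cos(theta) + sin(theta)*B (the GA analogue of Euler's formula).
theta = 79 degrees = 1.37881 rad
cos(79 deg) = 0.1908
sin(79 deg) = 0.9816
exp(theta*B) = 0.1908 + 0.9816*B


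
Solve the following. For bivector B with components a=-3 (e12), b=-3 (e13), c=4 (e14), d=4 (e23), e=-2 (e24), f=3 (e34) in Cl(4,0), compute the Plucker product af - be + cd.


Plucker relation: af - be + cd
a*f = (-3)*3 = -9
b*e = (-3)*(-2) = 6
c*d = 4*4 = 16
af - be + cd = -9 - 6 + 16
= 1


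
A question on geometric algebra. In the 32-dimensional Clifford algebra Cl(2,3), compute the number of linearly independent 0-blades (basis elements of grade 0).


Number of grade-k basis blades in Cl(p,q) with n = p + q is C(n, k).
n = 2 + 3 = 5
C(5, 0) = 5! / (0! * 5!)
= 120 / (1 * 120)
= 1


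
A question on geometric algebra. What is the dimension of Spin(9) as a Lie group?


Spin(n) double-covers SO(n); both have Lie algebra so(n) of dimension n(n-1)/2.
n = 9
n(n-1) = 9 * 8 = 72
dim Spin(9) = 72/2 = 36


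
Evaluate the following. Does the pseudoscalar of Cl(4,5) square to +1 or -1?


The pseudoscalar I = e1...e_n (product of all n generators) of Cl(p,q) satisfies I^2 = (-1)^(q + n(n-1)/2).
p = 4, q = 5, n = p + q = 9
n(n-1)/2 = 9 * 8 / 2 = 36
Exponent = q + n(n-1)/2 = 5 + 36 = 41
I^2 = (-1)^41 = -1


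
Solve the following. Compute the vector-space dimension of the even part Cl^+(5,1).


Even subalgebra dimension = 2^(n-1)
n = 5 + 1 = 6
2^(6 - 1) = 2^5 = 32
Verification: sum of C(6,k) for even k = 1 + 15 + 15 + 1 = 32
Result = 32


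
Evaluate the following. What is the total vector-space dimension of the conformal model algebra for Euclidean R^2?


The conformal model of R^2 uses Cl(3,1): the 2 Euclidean generators plus two extra orthogonal generators e+ (e+^2 = +1) and e- (e-^2 = -1), from which the null vectors e0, einf are built.
Number of generators m = 2 + 2 = 4.
dim Cl(p,q) = 2^m = 2^4 = 16


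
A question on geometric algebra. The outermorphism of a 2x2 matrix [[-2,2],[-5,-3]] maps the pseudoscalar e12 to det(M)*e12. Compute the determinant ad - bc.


The outermorphism of a linear map f sends e1^e2 to f(e1)^f(e2).
f(e1) = -2*e1 - 5*e2
f(e2) = 2*e1 - 3*e2
f(e1) ^ f(e2) = (-2*e1 - 5*e2) ^ (2*e1 - 3*e2)
= (-2)*(-3)*e12 + (-5)*2*e21
= (6 - (-10))*e12
= 16*e12
Coefficient = 16


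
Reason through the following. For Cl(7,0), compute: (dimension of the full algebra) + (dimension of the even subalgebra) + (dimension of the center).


n = 7 + 0 = 7
Total dim = 2^7 = 128
Even subalgebra dim = 2^6 = 64
n is odd, so center dim = 2
Sum = 128 + 64 + 2 = 194


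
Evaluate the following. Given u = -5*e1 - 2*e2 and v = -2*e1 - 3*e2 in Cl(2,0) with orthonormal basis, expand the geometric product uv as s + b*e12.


Expand: (-5*e1 - 2*e2)(-2*e1 - 3*e2)
= (-5)*(-2)*e1e1 + (-5)*(-3)*e1e2 + (-2)*(-2)*e2e1 + (-2)*(-3)*e2e2
Using e1^2 = e2^2 = 1, e2e1 = -e1e2:
Scalar part s = (-5)*(-2) + (-2)*(-3) = 10 + 6 = 16
Bivector part b = (-5)*(-3) - (-2)*(-2) = 15 - 4 = 11
uv = 16 + 11*e12


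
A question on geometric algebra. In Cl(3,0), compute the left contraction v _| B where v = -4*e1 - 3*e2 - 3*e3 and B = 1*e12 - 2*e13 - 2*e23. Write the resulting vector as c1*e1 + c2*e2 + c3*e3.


Left contraction v _| B = <vB>_1 (grade-1 part of the geometric product vB).
Using e1_|e12 = e2, e2_|e12 = -e1, e1_|e13 = e3, e3_|e13 = -e1, e2_|e23 = e3, e3_|e23 = -e2:
e1 coeff: -v2*b12 - v3*b13 = -(-3)*(1) - (-3)*(-2) = -3
e2 coeff: v1*b12 - v3*b23 = (-4)*(1) - (-3)*(-2) = -10
e3 coeff: v1*b13 + v2*b23 = (-4)*(-2) + (-3)*(-2) = 14
v _| B = -3*e1 - 10*e2 + 14*e3


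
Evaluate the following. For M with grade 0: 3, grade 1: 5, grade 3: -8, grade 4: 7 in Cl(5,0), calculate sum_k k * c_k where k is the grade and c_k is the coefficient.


Grade-weighted sum = sum of grade_k * coefficient_k
0*3 = 0
1*5 = 5
3*(-8) = -24
4*7 = 28
Total = 0 + 5 + (-24) + 28 = 9


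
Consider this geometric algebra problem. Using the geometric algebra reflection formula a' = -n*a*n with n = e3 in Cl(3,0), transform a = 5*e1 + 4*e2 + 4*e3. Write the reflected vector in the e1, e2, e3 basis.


Reflection formula: a' = -n*a*n, with n = e3 (unit vector, n^2 = 1).
For reflection through hyperplane perp to e3:
The component along e3 flips sign, others stay.
a = (5, 4, 4)
a' = (5, 4, -4)
a' = 5*e1 + 4*e2 - 4*e3


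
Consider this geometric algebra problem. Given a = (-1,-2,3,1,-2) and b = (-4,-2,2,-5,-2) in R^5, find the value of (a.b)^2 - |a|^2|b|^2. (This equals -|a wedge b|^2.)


a . b = (-1)*(-4) + (-2)*(-2) + 3*2 + 1*(-5) + (-2)*(-2)
= 4 + 4 + 6 + (-5) + 4 = 13
|a|^2 = (-1)^2 + (-2)^2 + 3^2 + 1^2 + (-2)^2 = 19
|b|^2 = (-4)^2 + (-2)^2 + 2^2 + (-5)^2 + (-2)^2 = 53
(a.b)^2 = 13^2 = 169
|a|^2 * |b|^2 = 19 * 53 = 1007
Result = 169 - 1007 = -838


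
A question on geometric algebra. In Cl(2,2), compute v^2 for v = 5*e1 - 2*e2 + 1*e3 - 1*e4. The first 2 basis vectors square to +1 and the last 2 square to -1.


v^2 = sum of c_i^2 * e_i^2
Positive signature terms (e_i^2 = +1): 5^2 + (-2)^2 = 29
Negative signature terms (e_j^2 = -1): 1^2 + (-1)^2 = 2
v^2 = 29 - 2 = 27


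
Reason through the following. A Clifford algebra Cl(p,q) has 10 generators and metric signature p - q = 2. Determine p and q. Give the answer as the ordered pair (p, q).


We need p + q = 10 and p - q = 2.
Adding: 2p = 10 + 2 = 12, so p = 6.
Then q = 10 - 6 = 4.
(p, q) = (6, 4)


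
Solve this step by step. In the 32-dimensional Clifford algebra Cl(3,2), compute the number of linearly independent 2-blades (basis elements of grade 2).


Number of grade-k basis blades in Cl(p,q) with n = p + q is C(n, k).
n = 3 + 2 = 5
C(5, 2) = 5! / (2! * 3!)
= 120 / (2 * 6)
= 10


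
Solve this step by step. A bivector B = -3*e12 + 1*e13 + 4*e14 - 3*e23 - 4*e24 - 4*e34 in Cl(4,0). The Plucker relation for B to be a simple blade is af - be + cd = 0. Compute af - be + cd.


Plucker relation: af - be + cd
a*f = (-3)*(-4) = 12
b*e = 1*(-4) = -4
c*d = 4*(-3) = -12
af - be + cd = 12 - (-4) + (-12)
= 4


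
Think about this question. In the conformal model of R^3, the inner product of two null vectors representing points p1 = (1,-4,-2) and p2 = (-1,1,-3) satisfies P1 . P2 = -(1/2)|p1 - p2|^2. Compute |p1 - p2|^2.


p1 - p2 = (2, -5, 1)
|p1 - p2|^2 = 2^2 + (-5)^2 + 1^2
= 4 + 25 + 1
= 30


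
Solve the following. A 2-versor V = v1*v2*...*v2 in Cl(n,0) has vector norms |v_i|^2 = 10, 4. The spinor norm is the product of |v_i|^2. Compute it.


Spinor norm N(V) = |v1|^2 * |v2|^2 * ... * |v2|^2
= 10 * 4
Running product: 10, 40
N(V) = 40


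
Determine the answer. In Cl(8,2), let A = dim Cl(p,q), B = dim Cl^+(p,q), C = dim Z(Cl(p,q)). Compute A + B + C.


n = 8 + 2 = 10
Total dim = 2^10 = 1024
Even subalgebra dim = 2^9 = 512
n is even, so center dim = 1
Sum = 1024 + 512 + 1 = 1537


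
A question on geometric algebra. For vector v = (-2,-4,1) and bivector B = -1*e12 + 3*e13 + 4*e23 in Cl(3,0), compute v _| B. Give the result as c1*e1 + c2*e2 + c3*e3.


Left contraction v _| B = <vB>_1 (grade-1 part of the geometric product vB).
Using e1_|e12 = e2, e2_|e12 = -e1, e1_|e13 = e3, e3_|e13 = -e1, e2_|e23 = e3, e3_|e23 = -e2:
e1 coeff: -v2*b12 - v3*b13 = -(-4)*(-1) - (1)*(3) = -7
e2 coeff: v1*b12 - v3*b23 = (-2)*(-1) - (1)*(4) = -2
e3 coeff: v1*b13 + v2*b23 = (-2)*(3) + (-4)*(4) = -22
v _| B = -7*e1 - 2*e2 - 22*e3


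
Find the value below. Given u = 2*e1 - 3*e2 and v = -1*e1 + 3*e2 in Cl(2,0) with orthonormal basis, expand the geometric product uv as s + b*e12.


Expand: (2*e1 - 3*e2)(-1*e1 + 3*e2)
= 2*(-1)*e1e1 + 2*3*e1e2 + (-3)*(-1)*e2e1 + (-3)*3*e2e2
Using e1^2 = e2^2 = 1, e2e1 = -e1e2:
Scalar part s = 2*(-1) + (-3)*3 = -2 + (-9) = -11
Bivector part b = 2*3 - (-3)*(-1) = 6 - 3 = 3
uv = -11 + 3*e12


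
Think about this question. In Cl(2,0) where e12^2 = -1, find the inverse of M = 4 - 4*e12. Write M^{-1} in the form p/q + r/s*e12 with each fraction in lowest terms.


M = 4 - 4*e12, where e12^2 = -1.
Since M commutes with its reverse ~M = a - b*e12, M * ~M = a^2 - b^2*e12^2 = a^2 + b^2.
So M^{-1} = ~M / (a^2 + b^2) = (a - b*e12)/(a^2 + b^2).
a^2 + b^2 = 16 + 16 = 32
Scalar part = 4/32 = 1/8
Bivector coeff = 4/32 = 1/8
M^{-1} = 1/8 + 1/8*e12


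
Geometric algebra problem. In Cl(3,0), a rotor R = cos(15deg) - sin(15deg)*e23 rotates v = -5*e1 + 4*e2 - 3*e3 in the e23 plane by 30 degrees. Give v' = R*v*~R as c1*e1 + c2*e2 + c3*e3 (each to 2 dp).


Rotor R = cos(15deg) - sin(15deg)*e23
Rotation angle theta = 2 * 15 = 30 degrees in the e23 plane (e2 -> e3).
The component perpendicular to the plane (e1) is invariant: v'_1 = v1 = -5.00
cos(30deg) = 0.8660, sin(30deg) = 0.5000
v'_2 = v2*cos(theta) - v3*sin(theta) = 4*0.8660 - (-3)*0.5000 = 4.96
v'_3 = v2*sin(theta) + v3*cos(theta) = 4*0.5000 + (-3)*0.8660 = -0.60
v' = -5.00*e1 + 4.96*e2 - 0.60*e3


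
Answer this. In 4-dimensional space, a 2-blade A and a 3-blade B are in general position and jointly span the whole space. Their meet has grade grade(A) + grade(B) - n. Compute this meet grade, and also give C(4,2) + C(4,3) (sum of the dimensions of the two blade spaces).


Meet grade = grade(A) + grade(B) - n
= 2 + 3 - 4 = 1
C(4,2) = 6
C(4,3) = 4
dim_A + dim_B = 6 + 4 = 10


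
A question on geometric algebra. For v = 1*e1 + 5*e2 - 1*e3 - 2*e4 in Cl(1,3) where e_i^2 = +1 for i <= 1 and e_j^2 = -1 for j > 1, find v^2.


v^2 = sum of c_i^2 * e_i^2
Positive signature terms (e_i^2 = +1): 1^2 = 1
Negative signature terms (e_j^2 = -1): 5^2 + (-1)^2 + (-2)^2 = 30
v^2 = 1 - 30 = -29


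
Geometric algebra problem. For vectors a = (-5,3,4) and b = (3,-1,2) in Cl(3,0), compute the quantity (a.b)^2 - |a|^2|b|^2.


a . b = (-5)*3 + 3*(-1) + 4*2
= -15 + (-3) + 8 = -10
|a|^2 = (-5)^2 + 3^2 + 4^2 = 50
|b|^2 = 3^2 + (-1)^2 + 2^2 = 14
(a.b)^2 = (-10)^2 = 100
|a|^2 * |b|^2 = 50 * 14 = 700
Result = 100 - 700 = -600


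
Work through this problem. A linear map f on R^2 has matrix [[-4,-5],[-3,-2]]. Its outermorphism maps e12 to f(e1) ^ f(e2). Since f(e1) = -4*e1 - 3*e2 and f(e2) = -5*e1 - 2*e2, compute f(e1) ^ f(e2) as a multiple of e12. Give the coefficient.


The outermorphism of a linear map f sends e1^e2 to f(e1)^f(e2).
f(e1) = -4*e1 - 3*e2
f(e2) = -5*e1 - 2*e2
f(e1) ^ f(e2) = (-4*e1 - 3*e2) ^ (-5*e1 - 2*e2)
= (-4)*(-2)*e12 + (-3)*(-5)*e21
= (8 - 15)*e12
= -7*e12
Coefficient = -7


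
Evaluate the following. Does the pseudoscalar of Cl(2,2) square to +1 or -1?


The pseudoscalar I = e1...e_n (product of all n generators) of Cl(p,q) satisfies I^2 = (-1)^(q + n(n-1)/2).
p = 2, q = 2, n = p + q = 4
n(n-1)/2 = 4 * 3 / 2 = 6
Exponent = q + n(n-1)/2 = 2 + 6 = 8
I^2 = (-1)^8 = +1


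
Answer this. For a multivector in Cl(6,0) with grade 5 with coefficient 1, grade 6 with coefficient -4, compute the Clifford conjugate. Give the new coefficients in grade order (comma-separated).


Clifford conjugate sign for grade k: (-1)^(k(k+1)/2)
Grade 5: (-1)^(5*6/2) = (-1)^15 = -1, coeff 1 -> -1
Grade 6: (-1)^(6*7/2) = (-1)^21 = -1, coeff -4 -> 4
Conjugated coefficients: -1, 4


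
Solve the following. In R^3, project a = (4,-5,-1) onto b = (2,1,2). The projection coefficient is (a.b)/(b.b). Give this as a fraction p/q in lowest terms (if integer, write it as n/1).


Projection coefficient = (a . b) / (b . b)
a . b = 4*2 + (-5)*1 + (-1)*2
= 8 + (-5) + (-2) = 1
b . b = 2^2 + 1^2 + 2^2
= 4 + 1 + 4 = 9
Coefficient = 1/9
In lowest terms: 1/9


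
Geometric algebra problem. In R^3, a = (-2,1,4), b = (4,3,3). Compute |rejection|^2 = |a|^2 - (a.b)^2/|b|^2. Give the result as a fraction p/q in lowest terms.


|a|^2 = (-2)^2 + 1^2 + 4^2 = 21
|b|^2 = 4^2 + 3^2 + 3^2 = 34
a . b = (-2)*4 + 1*3 + 4*3 = 7
(a.b)^2 = 7^2 = 49
|rej|^2 = 21 - 49/34
= (714 - 49)/34
= 665/34
In lowest terms: 665/34


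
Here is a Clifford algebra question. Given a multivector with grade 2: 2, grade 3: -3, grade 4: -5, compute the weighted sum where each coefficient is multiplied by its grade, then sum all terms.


Grade-weighted sum = sum of grade_k * coefficient_k
2*2 = 4
3*(-3) = -9
4*(-5) = -20
Total = 4 + (-9) + (-20) = -25


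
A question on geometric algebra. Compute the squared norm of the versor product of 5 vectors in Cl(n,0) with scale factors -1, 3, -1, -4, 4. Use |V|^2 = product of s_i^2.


Each vector v_i has |v_i|^2 = s_i^2
Squared scales: (-1)^2 = 1, 3^2 = 9, (-1)^2 = 1, (-4)^2 = 16, 4^2 = 16
|V|^2 = 1 * 9 * 1 * 16 * 16
= 2304


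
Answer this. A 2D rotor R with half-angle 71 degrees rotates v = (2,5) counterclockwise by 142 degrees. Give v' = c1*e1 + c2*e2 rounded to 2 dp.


Rotor R = cos(71deg) - sin(71deg)*e12
Rotation angle theta = 2 * 71 = 142 degrees
v' = R*v*~R rotates v by theta.
cos(142deg) = -0.7880, sin(142deg) = 0.6157
v'_1 = 2*cos(142deg) - 5*sin(142deg)
= 2*(-0.7880) - 5*0.6157
= -4.65
v'_2 = 2*sin(142deg) + 5*cos(142deg)
= 2*0.6157 + 5*(-0.7880)
= -2.71
v' = -4.65*e1 - 2.71*e2


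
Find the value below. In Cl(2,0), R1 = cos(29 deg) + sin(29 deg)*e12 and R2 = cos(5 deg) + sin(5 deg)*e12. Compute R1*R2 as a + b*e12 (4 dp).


Same-plane rotors commute and their half-angles add:
R1*R2 = cos(a1 + a2) + sin(a1 + a2)*e12.
a1 + a2 = 29 + 5 = 34 deg
cos(34 deg) = 0.8290
sin(34 deg) = 0.5592
R1*R2 = 0.8290 + 0.5592*e12


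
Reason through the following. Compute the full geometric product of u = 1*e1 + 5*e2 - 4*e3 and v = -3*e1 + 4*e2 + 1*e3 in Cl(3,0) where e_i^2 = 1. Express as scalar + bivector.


In Cl(3,0): e_i^2 = 1, e_ie_j = -e_je_i for i != j.
Scalar part = u . v = 1*(-3) + 5*4 + (-4)*1
= -3 + 20 + (-4) = 13
e12 coeff = 1*4 - 5*(-3) = 4 - (-15) = 19
e13 coeff = 1*1 - (-4)*(-3) = 1 - 12 = -11
e23 coeff = 5*1 - (-4)*4 = 5 - (-16) = 21
uv = 13 + 19*e12 - 11*e13 + 21*e23


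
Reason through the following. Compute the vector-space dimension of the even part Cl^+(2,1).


Even subalgebra dimension = 2^(n-1)
n = 2 + 1 = 3
2^(3 - 1) = 2^2 = 4
Verification: sum of C(3,k) for even k = 1 + 3 = 4
Result = 4


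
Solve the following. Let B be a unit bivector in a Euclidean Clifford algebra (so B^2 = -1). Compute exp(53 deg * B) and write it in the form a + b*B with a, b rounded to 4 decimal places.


For a unit bivector B with B^2 = -1, the exponential series gives
e^(theta*B) = cos(theta) + sin(theta)*B (the GA analogue of Euler's formula).
theta = 53 degrees = 0.925025 rad
cos(53 deg) = 0.6018
sin(53 deg) = 0.7986
exp(theta*B) = 0.6018 + 0.7986*B


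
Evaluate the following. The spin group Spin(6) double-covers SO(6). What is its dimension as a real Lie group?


Spin(n) double-covers SO(n); both have Lie algebra so(n) of dimension n(n-1)/2.
n = 6
n(n-1) = 6 * 5 = 30
dim Spin(6) = 30/2 = 15


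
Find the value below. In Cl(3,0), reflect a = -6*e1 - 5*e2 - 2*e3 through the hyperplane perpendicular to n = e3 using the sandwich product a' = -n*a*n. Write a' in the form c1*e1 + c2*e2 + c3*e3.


Reflection formula: a' = -n*a*n, with n = e3 (unit vector, n^2 = 1).
For reflection through hyperplane perp to e3:
The component along e3 flips sign, others stay.
a = (-6, -5, -2)
a' = (-6, -5, 2)
a' = -6*e1 - 5*e2 + 2*e3


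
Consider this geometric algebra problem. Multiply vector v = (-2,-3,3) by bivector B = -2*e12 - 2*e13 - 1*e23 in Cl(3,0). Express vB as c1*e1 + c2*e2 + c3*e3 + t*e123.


vB has grade-1 (vector) and grade-3 (trivector) parts: vB = (v _| B) + (v ^ B).
Vector part <vB>_1:
  e1: -v2*b12 - v3*b13 = -(-3)*(-2) - (3)*(-2) = 0
  e2: v1*b12 - v3*b23 = (-2)*(-2) - (3)*(-1) = 7
  e3: v1*b13 + v2*b23 = (-2)*(-2) + (-3)*(-1) = 7
Trivector part <vB>_3:
  e123: v1*b23 - v2*b13 + v3*b12 = (-2)*(-1) - (-3)*(-2) + (3)*(-2) = -10
vB = 0*e1 + 7*e2 + 7*e3 - 10*e123


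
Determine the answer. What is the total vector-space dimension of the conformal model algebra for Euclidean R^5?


The conformal model of R^5 uses Cl(6,1): the 5 Euclidean generators plus two extra orthogonal generators e+ (e+^2 = +1) and e- (e-^2 = -1), from which the null vectors e0, einf are built.
Number of generators m = 5 + 2 = 7.
dim Cl(p,q) = 2^m = 2^7 = 128


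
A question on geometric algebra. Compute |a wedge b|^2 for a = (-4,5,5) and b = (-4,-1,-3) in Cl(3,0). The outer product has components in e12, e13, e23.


a wedge b = (a1*b2 - a2*b1)*e12 + (a1*b3 - a3*b1)*e13 + (a2*b3 - a3*b2)*e23
e12 coeff: (-4)*(-1) - 5*(-4) = 4 - (-20) = 24
e13 coeff: (-4)*(-3) - 5*(-4) = 12 - (-20) = 32
e23 coeff: 5*(-3) - 5*(-1) = -15 - (-5) = -10
|a wedge b|^2 = 24^2 + 32^2 + (-10)^2
= 576 + 1024 + 100
= 1700


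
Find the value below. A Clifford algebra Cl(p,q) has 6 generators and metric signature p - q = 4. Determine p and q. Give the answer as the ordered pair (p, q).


We need p + q = 6 and p - q = 4.
Adding: 2p = 6 + 4 = 10, so p = 5.
Then q = 6 - 5 = 1.
(p, q) = (5, 1)


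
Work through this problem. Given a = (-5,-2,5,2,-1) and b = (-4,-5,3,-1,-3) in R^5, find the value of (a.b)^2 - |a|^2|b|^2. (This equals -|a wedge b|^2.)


a . b = (-5)*(-4) + (-2)*(-5) + 5*3 + 2*(-1) + (-1)*(-3)
= 20 + 10 + 15 + (-2) + 3 = 46
|a|^2 = (-5)^2 + (-2)^2 + 5^2 + 2^2 + (-1)^2 = 59
|b|^2 = (-4)^2 + (-5)^2 + 3^2 + (-1)^2 + (-3)^2 = 60
(a.b)^2 = 46^2 = 2116
|a|^2 * |b|^2 = 59 * 60 = 3540
Result = 2116 - 3540 = -1424


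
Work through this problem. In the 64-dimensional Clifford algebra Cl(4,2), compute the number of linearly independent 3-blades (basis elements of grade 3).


Number of grade-k basis blades in Cl(p,q) with n = p + q is C(n, k).
n = 4 + 2 = 6
C(6, 3) = 6! / (3! * 3!)
= 720 / (6 * 6)
= 20


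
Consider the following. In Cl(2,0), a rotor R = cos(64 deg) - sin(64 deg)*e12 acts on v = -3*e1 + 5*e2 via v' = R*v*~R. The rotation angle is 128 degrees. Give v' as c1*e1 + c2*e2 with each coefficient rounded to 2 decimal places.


Rotor R = cos(64deg) - sin(64deg)*e12
Rotation angle theta = 2 * 64 = 128 degrees
v' = R*v*~R rotates v by theta.
cos(128deg) = -0.6157, sin(128deg) = 0.7880
v'_1 = -3*cos(128deg) - 5*sin(128deg)
= -3*(-0.6157) - 5*0.7880
= -2.09
v'_2 = -3*sin(128deg) + 5*cos(128deg)
= -3*0.7880 + 5*(-0.6157)
= -5.44
v' = -2.09*e1 - 5.44*e2


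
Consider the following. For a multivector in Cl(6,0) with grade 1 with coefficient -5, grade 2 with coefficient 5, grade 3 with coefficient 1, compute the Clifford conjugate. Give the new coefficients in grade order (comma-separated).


Clifford conjugate sign for grade k: (-1)^(k(k+1)/2)
Grade 1: (-1)^(1*2/2) = (-1)^1 = -1, coeff -5 -> 5
Grade 2: (-1)^(2*3/2) = (-1)^3 = -1, coeff 5 -> -5
Grade 3: (-1)^(3*4/2) = (-1)^6 = 1, coeff 1 -> 1
Conjugated coefficients: 5, -5, 1


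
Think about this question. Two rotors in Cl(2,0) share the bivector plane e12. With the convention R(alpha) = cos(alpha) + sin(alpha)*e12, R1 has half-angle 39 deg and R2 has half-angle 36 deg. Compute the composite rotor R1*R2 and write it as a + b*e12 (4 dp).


Same-plane rotors commute and their half-angles add:
R1*R2 = cos(a1 + a2) + sin(a1 + a2)*e12.
a1 + a2 = 39 + 36 = 75 deg
cos(75 deg) = 0.2588
sin(75 deg) = 0.9659
R1*R2 = 0.2588 + 0.9659*e12


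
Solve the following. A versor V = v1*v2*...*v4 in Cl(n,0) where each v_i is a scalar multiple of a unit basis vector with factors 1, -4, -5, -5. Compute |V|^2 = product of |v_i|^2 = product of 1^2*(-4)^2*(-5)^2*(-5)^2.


Each vector v_i has |v_i|^2 = s_i^2
Squared scales: 1^2 = 1, (-4)^2 = 16, (-5)^2 = 25, (-5)^2 = 25
|V|^2 = 1 * 16 * 25 * 25
= 10000


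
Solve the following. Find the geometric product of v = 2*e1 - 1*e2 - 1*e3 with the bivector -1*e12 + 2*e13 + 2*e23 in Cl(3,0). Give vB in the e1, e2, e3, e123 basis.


vB has grade-1 (vector) and grade-3 (trivector) parts: vB = (v _| B) + (v ^ B).
Vector part <vB>_1:
  e1: -v2*b12 - v3*b13 = -(-1)*(-1) - (-1)*(2) = 1
  e2: v1*b12 - v3*b23 = (2)*(-1) - (-1)*(2) = 0
  e3: v1*b13 + v2*b23 = (2)*(2) + (-1)*(2) = 2
Trivector part <vB>_3:
  e123: v1*b23 - v2*b13 + v3*b12 = (2)*(2) - (-1)*(2) + (-1)*(-1) = 7
vB = 1*e1 + 0*e2 + 2*e3 + 7*e123


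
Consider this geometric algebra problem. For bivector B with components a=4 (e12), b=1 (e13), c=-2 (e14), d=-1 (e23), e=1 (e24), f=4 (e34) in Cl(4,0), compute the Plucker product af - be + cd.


Plucker relation: af - be + cd
a*f = 4*4 = 16
b*e = 1*1 = 1
c*d = (-2)*(-1) = 2
af - be + cd = 16 - 1 + 2
= 17


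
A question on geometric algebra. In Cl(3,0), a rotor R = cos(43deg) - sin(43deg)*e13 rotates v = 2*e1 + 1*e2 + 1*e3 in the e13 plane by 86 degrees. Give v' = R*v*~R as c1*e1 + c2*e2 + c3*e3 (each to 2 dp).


Rotor R = cos(43deg) - sin(43deg)*e13
Rotation angle theta = 2 * 43 = 86 degrees in the e13 plane (e1 -> e3).
The component perpendicular to the plane (e2) is invariant: v'_2 = v2 = 1.00
cos(86deg) = 0.0698, sin(86deg) = 0.9976
v'_1 = v1*cos(theta) - v3*sin(theta) = 2*0.0698 - 1*0.9976 = -0.86
v'_3 = v1*sin(theta) + v3*cos(theta) = 2*0.9976 + 1*0.0698 = 2.06
v' = -0.86*e1 + 1.00*e2 + 2.06*e3


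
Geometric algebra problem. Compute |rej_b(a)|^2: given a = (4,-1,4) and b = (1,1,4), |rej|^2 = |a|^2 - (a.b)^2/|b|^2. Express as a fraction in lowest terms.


|a|^2 = 4^2 + (-1)^2 + 4^2 = 33
|b|^2 = 1^2 + 1^2 + 4^2 = 18
a . b = 4*1 + (-1)*1 + 4*4 = 19
(a.b)^2 = 19^2 = 361
|rej|^2 = 33 - 361/18
= (594 - 361)/18
= 233/18
In lowest terms: 233/18


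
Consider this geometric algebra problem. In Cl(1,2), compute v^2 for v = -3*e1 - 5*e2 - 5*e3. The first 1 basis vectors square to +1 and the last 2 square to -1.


v^2 = sum of c_i^2 * e_i^2
Positive signature terms (e_i^2 = +1): (-3)^2 = 9
Negative signature terms (e_j^2 = -1): (-5)^2 + (-5)^2 = 50
v^2 = 9 - 50 = -41


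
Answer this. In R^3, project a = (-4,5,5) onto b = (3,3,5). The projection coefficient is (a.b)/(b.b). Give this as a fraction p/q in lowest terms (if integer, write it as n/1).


Projection coefficient = (a . b) / (b . b)
a . b = (-4)*3 + 5*3 + 5*5
= -12 + 15 + 25 = 28
b . b = 3^2 + 3^2 + 5^2
= 9 + 9 + 25 = 43
Coefficient = 28/43
In lowest terms: 28/43


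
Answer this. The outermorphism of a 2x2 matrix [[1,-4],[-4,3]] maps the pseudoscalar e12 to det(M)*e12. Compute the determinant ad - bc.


The outermorphism of a linear map f sends e1^e2 to f(e1)^f(e2).
f(e1) = 1*e1 - 4*e2
f(e2) = -4*e1 + 3*e2
f(e1) ^ f(e2) = (1*e1 - 4*e2) ^ (-4*e1 + 3*e2)
= 1*3*e12 + (-4)*(-4)*e21
= (3 - 16)*e12
= -13*e12
Coefficient = -13


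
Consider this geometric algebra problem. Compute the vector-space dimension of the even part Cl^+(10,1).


Even subalgebra dimension = 2^(n-1)
n = 10 + 1 = 11
2^(11 - 1) = 2^10 = 1024
Verification: sum of C(11,k) for even k = 1 + 55 + 330 + 462 + 165 + 11 = 1024
Result = 1024


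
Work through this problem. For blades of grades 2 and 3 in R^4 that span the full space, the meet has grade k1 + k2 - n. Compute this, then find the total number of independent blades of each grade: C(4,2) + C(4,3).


Meet grade = grade(A) + grade(B) - n
= 2 + 3 - 4 = 1
C(4,2) = 6
C(4,3) = 4
dim_A + dim_B = 6 + 4 = 10


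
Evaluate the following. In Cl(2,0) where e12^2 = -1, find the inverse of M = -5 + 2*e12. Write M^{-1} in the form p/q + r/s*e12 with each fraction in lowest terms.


M = -5 + 2*e12, where e12^2 = -1.
Since M commutes with its reverse ~M = a - b*e12, M * ~M = a^2 - b^2*e12^2 = a^2 + b^2.
So M^{-1} = ~M / (a^2 + b^2) = (a - b*e12)/(a^2 + b^2).
a^2 + b^2 = 25 + 4 = 29
Scalar part = -5/29 = -5/29
Bivector coeff = -2/29 = -2/29
M^{-1} = -5/29 - 2/29*e12


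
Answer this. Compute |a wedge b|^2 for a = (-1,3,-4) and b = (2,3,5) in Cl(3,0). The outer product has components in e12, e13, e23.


a wedge b = (a1*b2 - a2*b1)*e12 + (a1*b3 - a3*b1)*e13 + (a2*b3 - a3*b2)*e23
e12 coeff: (-1)*3 - 3*2 = -3 - 6 = -9
e13 coeff: (-1)*5 - (-4)*2 = -5 - (-8) = 3
e23 coeff: 3*5 - (-4)*3 = 15 - (-12) = 27
|a wedge b|^2 = (-9)^2 + 3^2 + 27^2
= 81 + 9 + 729
= 819


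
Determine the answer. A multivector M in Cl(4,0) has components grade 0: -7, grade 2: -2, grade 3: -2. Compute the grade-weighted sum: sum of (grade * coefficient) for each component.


Grade-weighted sum = sum of grade_k * coefficient_k
0*(-7) = 0
2*(-2) = -4
3*(-2) = -6
Total = 0 + (-4) + (-6) = -10
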